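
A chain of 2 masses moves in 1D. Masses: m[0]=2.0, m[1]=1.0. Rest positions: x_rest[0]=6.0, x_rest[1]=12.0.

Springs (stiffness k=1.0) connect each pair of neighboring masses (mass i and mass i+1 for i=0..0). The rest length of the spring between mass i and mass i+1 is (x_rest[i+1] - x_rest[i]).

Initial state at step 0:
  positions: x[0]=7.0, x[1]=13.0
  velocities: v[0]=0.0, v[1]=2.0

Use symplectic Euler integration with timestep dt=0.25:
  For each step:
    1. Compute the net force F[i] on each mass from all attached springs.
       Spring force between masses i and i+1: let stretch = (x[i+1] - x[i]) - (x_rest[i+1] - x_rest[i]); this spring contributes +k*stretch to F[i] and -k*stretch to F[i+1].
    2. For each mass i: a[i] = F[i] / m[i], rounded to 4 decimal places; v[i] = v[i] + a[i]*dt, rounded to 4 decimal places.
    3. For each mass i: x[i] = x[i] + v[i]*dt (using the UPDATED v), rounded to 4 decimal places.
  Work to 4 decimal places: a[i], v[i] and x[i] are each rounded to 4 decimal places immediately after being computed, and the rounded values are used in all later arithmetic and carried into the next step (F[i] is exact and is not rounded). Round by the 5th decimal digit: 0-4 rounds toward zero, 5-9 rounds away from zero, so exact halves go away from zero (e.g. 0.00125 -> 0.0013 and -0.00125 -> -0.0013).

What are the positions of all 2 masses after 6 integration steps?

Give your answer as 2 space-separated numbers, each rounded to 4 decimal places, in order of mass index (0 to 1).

Step 0: x=[7.0000 13.0000] v=[0.0000 2.0000]
Step 1: x=[7.0000 13.5000] v=[0.0000 2.0000]
Step 2: x=[7.0156 13.9688] v=[0.0625 1.8750]
Step 3: x=[7.0610 14.3780] v=[0.1817 1.6367]
Step 4: x=[7.1476 14.7049] v=[0.3463 1.3075]
Step 5: x=[7.2829 14.9345] v=[0.5410 0.9182]
Step 6: x=[7.4698 15.0608] v=[0.7475 0.5053]

Answer: 7.4698 15.0608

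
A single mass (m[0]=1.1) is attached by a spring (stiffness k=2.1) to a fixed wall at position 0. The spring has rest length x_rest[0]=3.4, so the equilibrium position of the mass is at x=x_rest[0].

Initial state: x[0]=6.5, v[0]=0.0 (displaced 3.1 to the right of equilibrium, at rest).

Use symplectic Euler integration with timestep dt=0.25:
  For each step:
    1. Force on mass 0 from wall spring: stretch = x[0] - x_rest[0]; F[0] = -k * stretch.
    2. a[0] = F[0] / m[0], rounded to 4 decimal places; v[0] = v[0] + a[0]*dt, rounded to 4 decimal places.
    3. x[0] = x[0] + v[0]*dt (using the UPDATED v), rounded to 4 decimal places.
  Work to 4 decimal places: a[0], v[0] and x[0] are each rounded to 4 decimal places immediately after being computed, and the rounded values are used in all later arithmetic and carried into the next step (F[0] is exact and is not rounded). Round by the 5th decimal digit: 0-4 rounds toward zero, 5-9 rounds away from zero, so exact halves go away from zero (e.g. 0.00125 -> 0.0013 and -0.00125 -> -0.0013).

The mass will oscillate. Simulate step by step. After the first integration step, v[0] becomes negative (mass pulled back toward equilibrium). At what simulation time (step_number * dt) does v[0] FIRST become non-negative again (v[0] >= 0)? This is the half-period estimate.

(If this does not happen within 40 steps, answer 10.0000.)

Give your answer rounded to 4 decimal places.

Answer: 2.5000

Derivation:
Step 0: x=[6.5000] v=[0.0000]
Step 1: x=[6.1301] v=[-1.4796]
Step 2: x=[5.4345] v=[-2.7826]
Step 3: x=[4.4961] v=[-3.7536]
Step 4: x=[3.4269] v=[-4.2768]
Step 5: x=[2.3545] v=[-4.2897]
Step 6: x=[1.4068] v=[-3.7907]
Step 7: x=[0.6970] v=[-2.8394]
Step 8: x=[0.3097] v=[-1.5493]
Step 9: x=[0.2911] v=[-0.0744]
Step 10: x=[0.6435] v=[1.4094]
First v>=0 after going negative at step 10, time=2.5000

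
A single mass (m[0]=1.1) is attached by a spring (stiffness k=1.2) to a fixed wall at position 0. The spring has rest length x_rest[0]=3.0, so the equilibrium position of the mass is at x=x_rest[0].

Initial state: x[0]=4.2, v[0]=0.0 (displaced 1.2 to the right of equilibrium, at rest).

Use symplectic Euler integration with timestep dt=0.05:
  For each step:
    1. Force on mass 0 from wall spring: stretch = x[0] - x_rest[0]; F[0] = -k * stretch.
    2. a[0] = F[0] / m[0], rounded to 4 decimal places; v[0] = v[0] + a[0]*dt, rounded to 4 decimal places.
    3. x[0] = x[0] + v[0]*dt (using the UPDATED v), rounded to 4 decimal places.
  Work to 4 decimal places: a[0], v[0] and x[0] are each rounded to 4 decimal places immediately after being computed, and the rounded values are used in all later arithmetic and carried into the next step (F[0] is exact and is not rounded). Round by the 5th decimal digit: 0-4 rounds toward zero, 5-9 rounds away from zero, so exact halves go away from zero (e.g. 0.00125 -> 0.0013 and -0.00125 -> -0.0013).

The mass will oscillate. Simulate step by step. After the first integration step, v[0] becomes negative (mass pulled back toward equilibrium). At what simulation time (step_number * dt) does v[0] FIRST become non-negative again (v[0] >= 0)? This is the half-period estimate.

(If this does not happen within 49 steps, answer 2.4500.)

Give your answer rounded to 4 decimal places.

Step 0: x=[4.2000] v=[0.0000]
Step 1: x=[4.1967] v=[-0.0655]
Step 2: x=[4.1902] v=[-0.1308]
Step 3: x=[4.1804] v=[-0.1957]
Step 4: x=[4.1674] v=[-0.2601]
Step 5: x=[4.1512] v=[-0.3238]
Step 6: x=[4.1319] v=[-0.3866]
Step 7: x=[4.1095] v=[-0.4483]
Step 8: x=[4.0841] v=[-0.5088]
Step 9: x=[4.0557] v=[-0.5679]
Step 10: x=[4.0244] v=[-0.6255]
Step 11: x=[3.9903] v=[-0.6814]
Step 12: x=[3.9535] v=[-0.7354]
Step 13: x=[3.9141] v=[-0.7874]
Step 14: x=[3.8722] v=[-0.8373]
Step 15: x=[3.8280] v=[-0.8849]
Step 16: x=[3.7815] v=[-0.9301]
Step 17: x=[3.7329] v=[-0.9727]
Step 18: x=[3.6823] v=[-1.0127]
Step 19: x=[3.6298] v=[-1.0499]
Step 20: x=[3.5756] v=[-1.0843]
Step 21: x=[3.5198] v=[-1.1157]
Step 22: x=[3.4626] v=[-1.1441]
Step 23: x=[3.4041] v=[-1.1693]
Step 24: x=[3.3445] v=[-1.1913]
Step 25: x=[3.2840] v=[-1.2101]
Step 26: x=[3.2227] v=[-1.2256]
Step 27: x=[3.1608] v=[-1.2377]
Step 28: x=[3.0985] v=[-1.2465]
Step 29: x=[3.0359] v=[-1.2519]
Step 30: x=[2.9732] v=[-1.2539]
Step 31: x=[2.9106] v=[-1.2524]
Step 32: x=[2.8482] v=[-1.2475]
Step 33: x=[2.7862] v=[-1.2392]
Step 34: x=[2.7248] v=[-1.2275]
Step 35: x=[2.6642] v=[-1.2125]
Step 36: x=[2.6045] v=[-1.1942]
Step 37: x=[2.5459] v=[-1.1726]
Step 38: x=[2.4885] v=[-1.1478]
Step 39: x=[2.4325] v=[-1.1199]
Step 40: x=[2.3781] v=[-1.0889]
Step 41: x=[2.3254] v=[-1.0550]
Step 42: x=[2.2745] v=[-1.0182]
Step 43: x=[2.2256] v=[-0.9786]
Step 44: x=[2.1788] v=[-0.9364]
Step 45: x=[2.1342] v=[-0.8916]
Step 46: x=[2.0920] v=[-0.8444]
Step 47: x=[2.0523] v=[-0.7949]
Step 48: x=[2.0151] v=[-0.7432]
Step 49: x=[1.9806] v=[-0.6895]
v[0] did not become non-negative within 49 steps; using fallback time=2.4500

Answer: 2.4500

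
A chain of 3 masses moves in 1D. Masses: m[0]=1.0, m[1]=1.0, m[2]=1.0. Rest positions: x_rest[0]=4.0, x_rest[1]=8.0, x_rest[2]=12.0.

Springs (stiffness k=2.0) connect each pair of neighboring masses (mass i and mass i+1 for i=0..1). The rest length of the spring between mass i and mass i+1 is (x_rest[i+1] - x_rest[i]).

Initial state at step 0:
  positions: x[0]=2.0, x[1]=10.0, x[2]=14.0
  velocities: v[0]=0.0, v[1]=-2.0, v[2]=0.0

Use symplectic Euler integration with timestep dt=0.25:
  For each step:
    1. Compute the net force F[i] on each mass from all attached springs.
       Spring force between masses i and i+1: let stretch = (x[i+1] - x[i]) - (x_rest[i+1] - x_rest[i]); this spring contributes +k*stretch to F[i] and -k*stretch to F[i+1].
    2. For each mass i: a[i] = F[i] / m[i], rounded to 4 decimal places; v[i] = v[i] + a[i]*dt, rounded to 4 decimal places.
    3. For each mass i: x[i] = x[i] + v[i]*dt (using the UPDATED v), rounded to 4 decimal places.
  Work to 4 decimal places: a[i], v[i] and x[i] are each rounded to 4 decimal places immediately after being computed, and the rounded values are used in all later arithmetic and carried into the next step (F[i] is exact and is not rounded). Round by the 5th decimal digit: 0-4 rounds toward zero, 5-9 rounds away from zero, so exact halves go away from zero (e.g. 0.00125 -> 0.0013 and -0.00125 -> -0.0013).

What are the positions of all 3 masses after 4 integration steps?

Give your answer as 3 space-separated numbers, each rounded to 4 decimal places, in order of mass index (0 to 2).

Step 0: x=[2.0000 10.0000 14.0000] v=[0.0000 -2.0000 0.0000]
Step 1: x=[2.5000 9.0000 14.0000] v=[2.0000 -4.0000 0.0000]
Step 2: x=[3.3125 7.8125 13.8750] v=[3.2500 -4.7500 -0.5000]
Step 3: x=[4.1875 6.8203 13.4922] v=[3.5000 -3.9688 -1.5313]
Step 4: x=[4.8916 6.3330 12.7754] v=[2.8164 -1.9493 -2.8673]

Answer: 4.8916 6.3330 12.7754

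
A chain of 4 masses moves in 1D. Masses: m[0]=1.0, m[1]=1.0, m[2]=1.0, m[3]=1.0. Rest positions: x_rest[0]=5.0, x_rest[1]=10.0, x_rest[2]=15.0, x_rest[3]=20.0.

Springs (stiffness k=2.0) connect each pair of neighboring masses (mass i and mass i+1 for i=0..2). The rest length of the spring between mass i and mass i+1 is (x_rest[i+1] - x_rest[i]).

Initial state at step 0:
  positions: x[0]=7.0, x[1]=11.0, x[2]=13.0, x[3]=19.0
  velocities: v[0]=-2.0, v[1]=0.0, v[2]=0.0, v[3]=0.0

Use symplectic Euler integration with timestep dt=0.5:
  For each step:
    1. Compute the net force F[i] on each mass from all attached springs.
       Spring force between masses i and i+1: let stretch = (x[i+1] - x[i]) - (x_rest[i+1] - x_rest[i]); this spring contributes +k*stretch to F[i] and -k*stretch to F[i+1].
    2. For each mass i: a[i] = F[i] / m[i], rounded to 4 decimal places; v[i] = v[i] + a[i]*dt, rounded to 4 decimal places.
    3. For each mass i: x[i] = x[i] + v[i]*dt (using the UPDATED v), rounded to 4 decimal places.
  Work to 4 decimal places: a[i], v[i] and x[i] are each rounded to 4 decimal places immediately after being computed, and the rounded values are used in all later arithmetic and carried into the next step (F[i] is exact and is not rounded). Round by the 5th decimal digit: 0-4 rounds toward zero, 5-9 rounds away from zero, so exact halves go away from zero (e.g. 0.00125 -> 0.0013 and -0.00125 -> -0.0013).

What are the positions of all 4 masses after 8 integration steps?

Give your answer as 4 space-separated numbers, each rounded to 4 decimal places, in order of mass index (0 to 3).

Answer: 2.6250 9.7500 12.7500 16.8750

Derivation:
Step 0: x=[7.0000 11.0000 13.0000 19.0000] v=[-2.0000 0.0000 0.0000 0.0000]
Step 1: x=[5.5000 10.0000 15.0000 18.5000] v=[-3.0000 -2.0000 4.0000 -1.0000]
Step 2: x=[3.7500 9.2500 16.2500 18.7500] v=[-3.5000 -1.5000 2.5000 0.5000]
Step 3: x=[2.2500 9.2500 15.2500 20.2500] v=[-3.0000 0.0000 -2.0000 3.0000]
Step 4: x=[1.7500 8.7500 13.7500 21.7500] v=[-1.0000 -1.0000 -3.0000 3.0000]
Step 5: x=[2.2500 7.2500 13.7500 21.7500] v=[1.0000 -3.0000 0.0000 0.0000]
Step 6: x=[2.7500 6.5000 14.5000 20.2500] v=[1.0000 -1.5000 1.5000 -3.0000]
Step 7: x=[2.6250 7.8750 14.1250 18.3750] v=[-0.2500 2.7500 -0.7500 -3.7500]
Step 8: x=[2.6250 9.7500 12.7500 16.8750] v=[0.0000 3.7500 -2.7500 -3.0000]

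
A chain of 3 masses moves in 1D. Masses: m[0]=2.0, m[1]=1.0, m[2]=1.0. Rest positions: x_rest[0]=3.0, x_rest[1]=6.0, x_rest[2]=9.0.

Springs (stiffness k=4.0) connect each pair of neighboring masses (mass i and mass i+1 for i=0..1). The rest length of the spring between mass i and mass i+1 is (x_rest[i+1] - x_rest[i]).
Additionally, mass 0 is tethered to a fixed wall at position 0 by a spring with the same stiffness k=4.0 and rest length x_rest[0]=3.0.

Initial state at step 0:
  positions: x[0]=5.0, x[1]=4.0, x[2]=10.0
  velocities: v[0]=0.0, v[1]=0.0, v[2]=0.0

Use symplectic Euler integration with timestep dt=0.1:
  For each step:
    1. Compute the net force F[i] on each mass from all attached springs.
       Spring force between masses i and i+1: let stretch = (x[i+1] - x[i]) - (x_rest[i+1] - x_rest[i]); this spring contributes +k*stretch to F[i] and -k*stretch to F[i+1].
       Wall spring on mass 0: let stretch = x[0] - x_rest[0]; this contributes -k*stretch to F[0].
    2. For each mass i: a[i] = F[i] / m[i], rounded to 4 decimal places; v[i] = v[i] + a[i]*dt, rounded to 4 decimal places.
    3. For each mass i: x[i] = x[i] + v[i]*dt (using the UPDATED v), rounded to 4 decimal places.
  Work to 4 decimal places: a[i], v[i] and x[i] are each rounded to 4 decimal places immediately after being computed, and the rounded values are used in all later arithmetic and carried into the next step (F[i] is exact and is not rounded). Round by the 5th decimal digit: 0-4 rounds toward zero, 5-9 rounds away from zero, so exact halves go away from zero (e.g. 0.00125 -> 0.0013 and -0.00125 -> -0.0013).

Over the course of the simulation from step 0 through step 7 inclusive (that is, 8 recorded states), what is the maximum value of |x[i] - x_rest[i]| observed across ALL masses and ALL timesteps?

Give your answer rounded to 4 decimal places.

Step 0: x=[5.0000 4.0000 10.0000] v=[0.0000 0.0000 0.0000]
Step 1: x=[4.8800 4.2800 9.8800] v=[-1.2000 2.8000 -1.2000]
Step 2: x=[4.6504 4.8080 9.6560] v=[-2.2960 5.2800 -2.2400]
Step 3: x=[4.3309 5.5236 9.3581] v=[-3.1946 7.1562 -2.9792]
Step 4: x=[3.9487 6.3449 9.0268] v=[-3.8222 8.2129 -3.3130]
Step 5: x=[3.5354 7.1776 8.7082] v=[-4.1327 8.3272 -3.1858]
Step 6: x=[3.1243 7.9259 8.4484] v=[-4.1113 7.4826 -2.5980]
Step 7: x=[2.7467 8.5030 8.2877] v=[-3.7758 5.7710 -1.6070]
Max displacement = 2.5030

Answer: 2.5030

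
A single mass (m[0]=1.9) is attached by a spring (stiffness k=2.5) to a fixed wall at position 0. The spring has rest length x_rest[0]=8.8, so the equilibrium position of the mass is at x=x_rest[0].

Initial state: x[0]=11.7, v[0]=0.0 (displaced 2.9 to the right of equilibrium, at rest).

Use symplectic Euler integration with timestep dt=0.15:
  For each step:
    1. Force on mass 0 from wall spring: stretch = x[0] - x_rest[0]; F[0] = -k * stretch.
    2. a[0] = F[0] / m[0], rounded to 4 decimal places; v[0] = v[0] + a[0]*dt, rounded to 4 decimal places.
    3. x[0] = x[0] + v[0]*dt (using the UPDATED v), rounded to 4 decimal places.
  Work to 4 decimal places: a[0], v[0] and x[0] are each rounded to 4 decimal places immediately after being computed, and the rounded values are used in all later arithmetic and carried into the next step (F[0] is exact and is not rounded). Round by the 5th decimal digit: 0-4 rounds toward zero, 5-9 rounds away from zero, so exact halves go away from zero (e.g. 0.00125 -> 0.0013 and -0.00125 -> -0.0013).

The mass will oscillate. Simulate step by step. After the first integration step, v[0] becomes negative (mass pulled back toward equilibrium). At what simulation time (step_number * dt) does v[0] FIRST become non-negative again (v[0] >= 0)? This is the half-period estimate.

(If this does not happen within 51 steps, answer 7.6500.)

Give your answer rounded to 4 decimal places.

Answer: 2.8500

Derivation:
Step 0: x=[11.7000] v=[0.0000]
Step 1: x=[11.6141] v=[-0.5724]
Step 2: x=[11.4449] v=[-1.1278]
Step 3: x=[11.1974] v=[-1.6498]
Step 4: x=[10.8790] v=[-2.1230]
Step 5: x=[10.4990] v=[-2.5333]
Step 6: x=[10.0687] v=[-2.8686]
Step 7: x=[9.6009] v=[-3.1190]
Step 8: x=[9.1093] v=[-3.2771]
Step 9: x=[8.6086] v=[-3.3382]
Step 10: x=[8.1135] v=[-3.3004]
Step 11: x=[7.6388] v=[-3.1649]
Step 12: x=[7.1984] v=[-2.9357]
Step 13: x=[6.8055] v=[-2.6196]
Step 14: x=[6.4716] v=[-2.2260]
Step 15: x=[6.2066] v=[-1.7664]
Step 16: x=[6.0184] v=[-1.2545]
Step 17: x=[5.9126] v=[-0.7055]
Step 18: x=[5.8923] v=[-0.1356]
Step 19: x=[5.9580] v=[0.4383]
First v>=0 after going negative at step 19, time=2.8500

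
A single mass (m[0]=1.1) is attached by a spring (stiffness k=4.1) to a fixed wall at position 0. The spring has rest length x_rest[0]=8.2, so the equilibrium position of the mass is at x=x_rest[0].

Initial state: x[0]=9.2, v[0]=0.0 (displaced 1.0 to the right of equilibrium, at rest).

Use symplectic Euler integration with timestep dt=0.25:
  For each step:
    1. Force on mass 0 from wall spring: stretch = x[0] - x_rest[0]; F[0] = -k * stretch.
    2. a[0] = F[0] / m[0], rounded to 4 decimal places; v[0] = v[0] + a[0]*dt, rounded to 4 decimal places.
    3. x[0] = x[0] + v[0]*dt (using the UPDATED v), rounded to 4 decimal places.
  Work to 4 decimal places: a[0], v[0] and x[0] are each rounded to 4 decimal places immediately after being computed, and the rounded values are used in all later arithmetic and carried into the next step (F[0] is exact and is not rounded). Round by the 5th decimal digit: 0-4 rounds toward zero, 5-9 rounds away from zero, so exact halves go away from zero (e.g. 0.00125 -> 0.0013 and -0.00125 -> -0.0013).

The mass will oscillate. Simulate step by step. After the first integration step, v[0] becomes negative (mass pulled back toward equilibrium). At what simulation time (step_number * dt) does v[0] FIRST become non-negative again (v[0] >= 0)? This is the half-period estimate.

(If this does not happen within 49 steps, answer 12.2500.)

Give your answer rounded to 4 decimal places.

Step 0: x=[9.2000] v=[0.0000]
Step 1: x=[8.9671] v=[-0.9318]
Step 2: x=[8.5555] v=[-1.6466]
Step 3: x=[8.0610] v=[-1.9779]
Step 4: x=[7.5989] v=[-1.8484]
Step 5: x=[7.2768] v=[-1.2883]
Step 6: x=[7.1698] v=[-0.4281]
Step 7: x=[7.3028] v=[0.5319]
First v>=0 after going negative at step 7, time=1.7500

Answer: 1.7500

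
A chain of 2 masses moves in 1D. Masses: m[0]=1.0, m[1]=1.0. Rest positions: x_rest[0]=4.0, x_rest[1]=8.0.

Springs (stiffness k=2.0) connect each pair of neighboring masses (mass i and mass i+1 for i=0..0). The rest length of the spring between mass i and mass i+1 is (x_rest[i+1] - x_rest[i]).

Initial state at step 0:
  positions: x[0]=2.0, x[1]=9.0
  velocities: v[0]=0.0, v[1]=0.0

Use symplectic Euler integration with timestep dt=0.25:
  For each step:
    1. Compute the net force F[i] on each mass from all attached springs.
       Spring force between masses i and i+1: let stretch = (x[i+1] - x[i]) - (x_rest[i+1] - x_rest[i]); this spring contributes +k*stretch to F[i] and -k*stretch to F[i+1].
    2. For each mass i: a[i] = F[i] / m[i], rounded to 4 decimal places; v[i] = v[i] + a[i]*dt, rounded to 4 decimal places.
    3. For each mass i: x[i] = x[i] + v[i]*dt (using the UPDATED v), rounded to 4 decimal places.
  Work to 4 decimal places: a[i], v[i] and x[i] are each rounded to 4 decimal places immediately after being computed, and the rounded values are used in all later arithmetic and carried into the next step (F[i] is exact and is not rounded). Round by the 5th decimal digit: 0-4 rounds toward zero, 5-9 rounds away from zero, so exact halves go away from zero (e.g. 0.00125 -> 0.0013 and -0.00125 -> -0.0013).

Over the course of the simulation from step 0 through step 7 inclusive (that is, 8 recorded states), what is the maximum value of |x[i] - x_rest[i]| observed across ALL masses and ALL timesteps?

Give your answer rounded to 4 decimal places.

Step 0: x=[2.0000 9.0000] v=[0.0000 0.0000]
Step 1: x=[2.3750 8.6250] v=[1.5000 -1.5000]
Step 2: x=[3.0313 7.9688] v=[2.6250 -2.6250]
Step 3: x=[3.8048 7.1954] v=[3.0938 -3.0938]
Step 4: x=[4.5021 6.4981] v=[2.7891 -2.7891]
Step 5: x=[4.9489 6.0513] v=[1.7871 -1.7871]
Step 6: x=[5.0335 5.9667] v=[0.3383 -0.3383]
Step 7: x=[4.7347 6.2655] v=[-1.1951 1.1951]
Max displacement = 2.0333

Answer: 2.0333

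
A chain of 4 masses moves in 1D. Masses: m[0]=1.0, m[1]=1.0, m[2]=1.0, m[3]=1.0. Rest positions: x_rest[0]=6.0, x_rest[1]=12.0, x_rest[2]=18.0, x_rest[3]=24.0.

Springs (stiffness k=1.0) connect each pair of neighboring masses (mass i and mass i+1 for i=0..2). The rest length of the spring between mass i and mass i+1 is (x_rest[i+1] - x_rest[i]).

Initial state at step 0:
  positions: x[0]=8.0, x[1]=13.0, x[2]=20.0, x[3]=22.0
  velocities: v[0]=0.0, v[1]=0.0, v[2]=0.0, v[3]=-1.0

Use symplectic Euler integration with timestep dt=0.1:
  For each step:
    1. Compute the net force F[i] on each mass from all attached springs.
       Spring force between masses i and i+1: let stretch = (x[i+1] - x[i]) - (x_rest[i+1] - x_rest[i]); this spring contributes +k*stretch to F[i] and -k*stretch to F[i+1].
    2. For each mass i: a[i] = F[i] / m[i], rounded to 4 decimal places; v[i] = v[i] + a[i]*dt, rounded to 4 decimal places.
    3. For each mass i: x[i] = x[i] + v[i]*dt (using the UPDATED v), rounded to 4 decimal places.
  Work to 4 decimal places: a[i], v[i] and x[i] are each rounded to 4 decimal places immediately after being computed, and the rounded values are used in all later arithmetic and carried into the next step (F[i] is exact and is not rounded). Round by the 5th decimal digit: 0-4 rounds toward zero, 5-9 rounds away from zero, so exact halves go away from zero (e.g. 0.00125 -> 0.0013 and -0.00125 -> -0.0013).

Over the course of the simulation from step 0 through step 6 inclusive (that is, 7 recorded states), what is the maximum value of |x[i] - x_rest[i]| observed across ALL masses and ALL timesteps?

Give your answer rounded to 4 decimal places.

Answer: 2.0799

Derivation:
Step 0: x=[8.0000 13.0000 20.0000 22.0000] v=[0.0000 0.0000 0.0000 -1.0000]
Step 1: x=[7.9900 13.0200 19.9500 21.9400] v=[-0.1000 0.2000 -0.5000 -0.6000]
Step 2: x=[7.9703 13.0590 19.8506 21.9201] v=[-0.1970 0.3900 -0.9940 -0.1990]
Step 3: x=[7.9415 13.1150 19.7040 21.9395] v=[-0.2881 0.5603 -1.4662 0.1941]
Step 4: x=[7.9044 13.1852 19.5138 21.9966] v=[-0.3708 0.7019 -1.9016 0.5706]
Step 5: x=[7.8601 13.2659 19.2852 22.0888] v=[-0.4427 0.8067 -2.2862 0.9223]
Step 6: x=[7.8099 13.3527 19.0244 22.2130] v=[-0.5021 0.8681 -2.6078 1.2419]
Max displacement = 2.0799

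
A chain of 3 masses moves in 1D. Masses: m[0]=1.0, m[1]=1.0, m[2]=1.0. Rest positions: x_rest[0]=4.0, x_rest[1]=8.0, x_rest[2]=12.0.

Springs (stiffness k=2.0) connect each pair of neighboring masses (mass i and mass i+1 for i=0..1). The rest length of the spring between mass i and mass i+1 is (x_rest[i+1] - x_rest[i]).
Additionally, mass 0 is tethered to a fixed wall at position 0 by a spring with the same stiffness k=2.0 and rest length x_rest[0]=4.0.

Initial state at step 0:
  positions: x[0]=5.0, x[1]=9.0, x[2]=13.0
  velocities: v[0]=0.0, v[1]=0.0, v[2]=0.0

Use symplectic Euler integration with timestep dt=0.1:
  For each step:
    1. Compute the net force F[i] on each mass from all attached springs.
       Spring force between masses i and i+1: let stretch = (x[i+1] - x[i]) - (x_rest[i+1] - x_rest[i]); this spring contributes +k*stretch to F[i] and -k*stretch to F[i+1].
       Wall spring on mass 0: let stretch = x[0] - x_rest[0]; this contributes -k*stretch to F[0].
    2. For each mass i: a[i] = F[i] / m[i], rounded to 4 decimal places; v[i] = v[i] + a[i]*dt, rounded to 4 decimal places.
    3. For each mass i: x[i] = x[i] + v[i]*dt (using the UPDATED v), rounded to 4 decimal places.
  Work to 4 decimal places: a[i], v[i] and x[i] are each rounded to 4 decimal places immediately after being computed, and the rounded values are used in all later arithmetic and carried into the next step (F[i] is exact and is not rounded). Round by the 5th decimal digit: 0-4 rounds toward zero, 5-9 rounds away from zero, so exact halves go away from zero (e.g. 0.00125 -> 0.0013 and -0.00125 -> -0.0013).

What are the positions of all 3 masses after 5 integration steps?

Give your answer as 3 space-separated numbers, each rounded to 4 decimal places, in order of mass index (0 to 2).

Answer: 4.7270 8.9869 12.9998

Derivation:
Step 0: x=[5.0000 9.0000 13.0000] v=[0.0000 0.0000 0.0000]
Step 1: x=[4.9800 9.0000 13.0000] v=[-0.2000 0.0000 0.0000]
Step 2: x=[4.9408 8.9996 13.0000] v=[-0.3920 -0.0040 0.0000]
Step 3: x=[4.8840 8.9980 13.0000] v=[-0.5684 -0.0157 -0.0001]
Step 4: x=[4.8118 8.9942 13.0000] v=[-0.7224 -0.0381 -0.0005]
Step 5: x=[4.7270 8.9869 12.9998] v=[-0.8483 -0.0734 -0.0017]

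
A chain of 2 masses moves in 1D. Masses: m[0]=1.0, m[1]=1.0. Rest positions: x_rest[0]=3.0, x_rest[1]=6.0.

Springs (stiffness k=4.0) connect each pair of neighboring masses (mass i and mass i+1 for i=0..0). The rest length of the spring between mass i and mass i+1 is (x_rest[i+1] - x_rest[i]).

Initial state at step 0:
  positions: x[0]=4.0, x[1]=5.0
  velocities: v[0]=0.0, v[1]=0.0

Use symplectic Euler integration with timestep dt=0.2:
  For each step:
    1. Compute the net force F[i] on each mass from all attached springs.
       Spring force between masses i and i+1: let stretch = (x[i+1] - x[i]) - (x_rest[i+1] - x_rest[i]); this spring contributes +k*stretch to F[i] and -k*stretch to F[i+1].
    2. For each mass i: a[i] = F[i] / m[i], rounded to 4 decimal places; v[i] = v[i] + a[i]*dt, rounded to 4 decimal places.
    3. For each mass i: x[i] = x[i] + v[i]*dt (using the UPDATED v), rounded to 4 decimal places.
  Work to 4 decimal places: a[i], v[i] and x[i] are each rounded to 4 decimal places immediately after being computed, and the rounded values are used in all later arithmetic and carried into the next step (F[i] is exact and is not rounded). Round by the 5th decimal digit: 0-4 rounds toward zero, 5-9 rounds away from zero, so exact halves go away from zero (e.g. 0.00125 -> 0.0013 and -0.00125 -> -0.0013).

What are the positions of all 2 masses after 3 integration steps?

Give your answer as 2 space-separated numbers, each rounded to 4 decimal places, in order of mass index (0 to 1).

Step 0: x=[4.0000 5.0000] v=[0.0000 0.0000]
Step 1: x=[3.6800 5.3200] v=[-1.6000 1.6000]
Step 2: x=[3.1424 5.8576] v=[-2.6880 2.6880]
Step 3: x=[2.5592 6.4408] v=[-2.9158 2.9158]

Answer: 2.5592 6.4408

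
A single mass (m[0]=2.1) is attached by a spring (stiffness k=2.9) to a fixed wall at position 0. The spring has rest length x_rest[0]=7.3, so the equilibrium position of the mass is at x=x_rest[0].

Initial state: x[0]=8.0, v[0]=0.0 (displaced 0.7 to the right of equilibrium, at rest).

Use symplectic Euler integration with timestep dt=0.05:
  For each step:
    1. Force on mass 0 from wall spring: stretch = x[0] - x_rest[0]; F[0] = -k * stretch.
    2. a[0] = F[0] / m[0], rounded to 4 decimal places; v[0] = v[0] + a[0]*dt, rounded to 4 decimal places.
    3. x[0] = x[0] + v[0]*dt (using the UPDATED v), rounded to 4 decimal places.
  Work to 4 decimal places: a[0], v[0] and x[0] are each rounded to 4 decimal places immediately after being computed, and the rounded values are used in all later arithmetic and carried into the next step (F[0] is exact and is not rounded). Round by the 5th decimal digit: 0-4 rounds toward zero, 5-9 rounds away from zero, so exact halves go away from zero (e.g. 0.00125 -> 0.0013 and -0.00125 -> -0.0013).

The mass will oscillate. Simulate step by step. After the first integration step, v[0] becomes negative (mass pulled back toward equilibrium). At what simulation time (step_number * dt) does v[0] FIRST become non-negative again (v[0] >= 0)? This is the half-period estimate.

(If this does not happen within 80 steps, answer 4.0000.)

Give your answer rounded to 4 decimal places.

Answer: 2.7000

Derivation:
Step 0: x=[8.0000] v=[0.0000]
Step 1: x=[7.9976] v=[-0.0483]
Step 2: x=[7.9928] v=[-0.0965]
Step 3: x=[7.9856] v=[-0.1443]
Step 4: x=[7.9760] v=[-0.1916]
Step 5: x=[7.9641] v=[-0.2383]
Step 6: x=[7.9499] v=[-0.2842]
Step 7: x=[7.9334] v=[-0.3291]
Step 8: x=[7.9148] v=[-0.3728]
Step 9: x=[7.8940] v=[-0.4153]
Step 10: x=[7.8712] v=[-0.4563]
Step 11: x=[7.8464] v=[-0.4957]
Step 12: x=[7.8197] v=[-0.5334]
Step 13: x=[7.7912] v=[-0.5693]
Step 14: x=[7.7610] v=[-0.6032]
Step 15: x=[7.7293] v=[-0.6350]
Step 16: x=[7.6961] v=[-0.6646]
Step 17: x=[7.6615] v=[-0.6920]
Step 18: x=[7.6257] v=[-0.7170]
Step 19: x=[7.5887] v=[-0.7395]
Step 20: x=[7.5507] v=[-0.7594]
Step 21: x=[7.5119] v=[-0.7767]
Step 22: x=[7.4723] v=[-0.7913]
Step 23: x=[7.4321] v=[-0.8032]
Step 24: x=[7.3915] v=[-0.8123]
Step 25: x=[7.3506] v=[-0.8186]
Step 26: x=[7.3095] v=[-0.8221]
Step 27: x=[7.2684] v=[-0.8228]
Step 28: x=[7.2274] v=[-0.8206]
Step 29: x=[7.1866] v=[-0.8156]
Step 30: x=[7.1462] v=[-0.8078]
Step 31: x=[7.1063] v=[-0.7972]
Step 32: x=[7.0671] v=[-0.7838]
Step 33: x=[7.0287] v=[-0.7677]
Step 34: x=[6.9913] v=[-0.7490]
Step 35: x=[6.9549] v=[-0.7277]
Step 36: x=[6.9197] v=[-0.7039]
Step 37: x=[6.8858] v=[-0.6776]
Step 38: x=[6.8534] v=[-0.6490]
Step 39: x=[6.8225] v=[-0.6182]
Step 40: x=[6.7932] v=[-0.5852]
Step 41: x=[6.7657] v=[-0.5502]
Step 42: x=[6.7400] v=[-0.5133]
Step 43: x=[6.7163] v=[-0.4746]
Step 44: x=[6.6946] v=[-0.4343]
Step 45: x=[6.6750] v=[-0.3925]
Step 46: x=[6.6575] v=[-0.3493]
Step 47: x=[6.6423] v=[-0.3049]
Step 48: x=[6.6293] v=[-0.2595]
Step 49: x=[6.6186] v=[-0.2132]
Step 50: x=[6.6103] v=[-0.1662]
Step 51: x=[6.6044] v=[-0.1186]
Step 52: x=[6.6009] v=[-0.0706]
Step 53: x=[6.5998] v=[-0.0223]
Step 54: x=[6.6011] v=[0.0260]
First v>=0 after going negative at step 54, time=2.7000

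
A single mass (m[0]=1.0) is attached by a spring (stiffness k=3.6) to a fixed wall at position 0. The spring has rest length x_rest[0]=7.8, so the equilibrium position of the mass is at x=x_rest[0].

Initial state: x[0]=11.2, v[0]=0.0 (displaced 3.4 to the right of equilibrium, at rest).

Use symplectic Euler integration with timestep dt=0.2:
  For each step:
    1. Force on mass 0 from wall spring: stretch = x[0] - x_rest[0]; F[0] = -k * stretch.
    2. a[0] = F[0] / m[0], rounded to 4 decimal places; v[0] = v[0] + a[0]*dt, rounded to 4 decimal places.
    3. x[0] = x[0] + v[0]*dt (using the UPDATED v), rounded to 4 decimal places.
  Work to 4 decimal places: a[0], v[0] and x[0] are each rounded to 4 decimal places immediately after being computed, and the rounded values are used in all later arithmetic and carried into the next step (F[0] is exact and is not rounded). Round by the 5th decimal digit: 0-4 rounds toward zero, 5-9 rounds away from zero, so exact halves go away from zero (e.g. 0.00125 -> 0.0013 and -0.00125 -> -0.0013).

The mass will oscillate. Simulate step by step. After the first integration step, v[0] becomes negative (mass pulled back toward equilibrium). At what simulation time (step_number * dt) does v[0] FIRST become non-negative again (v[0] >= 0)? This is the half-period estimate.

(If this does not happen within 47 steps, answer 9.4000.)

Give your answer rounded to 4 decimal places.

Answer: 1.8000

Derivation:
Step 0: x=[11.2000] v=[0.0000]
Step 1: x=[10.7104] v=[-2.4480]
Step 2: x=[9.8017] v=[-4.5435]
Step 3: x=[8.6048] v=[-5.9847]
Step 4: x=[7.2920] v=[-6.5642]
Step 5: x=[6.0523] v=[-6.1984]
Step 6: x=[5.0643] v=[-4.9401]
Step 7: x=[4.4702] v=[-2.9704]
Step 8: x=[4.3556] v=[-0.5729]
Step 9: x=[4.7370] v=[1.9071]
First v>=0 after going negative at step 9, time=1.8000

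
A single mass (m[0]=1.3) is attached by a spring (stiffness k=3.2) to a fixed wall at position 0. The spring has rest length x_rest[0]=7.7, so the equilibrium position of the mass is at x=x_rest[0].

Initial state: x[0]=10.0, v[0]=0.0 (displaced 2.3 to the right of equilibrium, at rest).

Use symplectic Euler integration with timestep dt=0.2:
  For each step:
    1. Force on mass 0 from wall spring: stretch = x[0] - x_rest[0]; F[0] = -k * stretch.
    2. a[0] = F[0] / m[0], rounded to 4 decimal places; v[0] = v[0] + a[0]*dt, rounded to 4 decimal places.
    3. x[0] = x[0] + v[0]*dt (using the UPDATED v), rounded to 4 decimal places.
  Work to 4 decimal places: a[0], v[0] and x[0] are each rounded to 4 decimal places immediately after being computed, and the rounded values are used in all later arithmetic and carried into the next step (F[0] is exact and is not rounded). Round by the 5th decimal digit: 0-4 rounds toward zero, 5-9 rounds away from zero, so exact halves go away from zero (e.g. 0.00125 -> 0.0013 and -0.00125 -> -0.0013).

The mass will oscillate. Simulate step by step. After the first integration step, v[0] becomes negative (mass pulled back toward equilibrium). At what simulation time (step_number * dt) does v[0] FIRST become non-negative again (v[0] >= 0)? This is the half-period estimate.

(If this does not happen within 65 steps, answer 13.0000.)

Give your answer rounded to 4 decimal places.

Answer: 2.0000

Derivation:
Step 0: x=[10.0000] v=[0.0000]
Step 1: x=[9.7735] v=[-1.1323]
Step 2: x=[9.3429] v=[-2.1531]
Step 3: x=[8.7505] v=[-2.9619]
Step 4: x=[8.0547] v=[-3.4791]
Step 5: x=[7.3240] v=[-3.6537]
Step 6: x=[6.6303] v=[-3.4686]
Step 7: x=[6.0419] v=[-2.9420]
Step 8: x=[5.6168] v=[-2.1257]
Step 9: x=[5.3968] v=[-1.1001]
Step 10: x=[5.4036] v=[0.0338]
First v>=0 after going negative at step 10, time=2.0000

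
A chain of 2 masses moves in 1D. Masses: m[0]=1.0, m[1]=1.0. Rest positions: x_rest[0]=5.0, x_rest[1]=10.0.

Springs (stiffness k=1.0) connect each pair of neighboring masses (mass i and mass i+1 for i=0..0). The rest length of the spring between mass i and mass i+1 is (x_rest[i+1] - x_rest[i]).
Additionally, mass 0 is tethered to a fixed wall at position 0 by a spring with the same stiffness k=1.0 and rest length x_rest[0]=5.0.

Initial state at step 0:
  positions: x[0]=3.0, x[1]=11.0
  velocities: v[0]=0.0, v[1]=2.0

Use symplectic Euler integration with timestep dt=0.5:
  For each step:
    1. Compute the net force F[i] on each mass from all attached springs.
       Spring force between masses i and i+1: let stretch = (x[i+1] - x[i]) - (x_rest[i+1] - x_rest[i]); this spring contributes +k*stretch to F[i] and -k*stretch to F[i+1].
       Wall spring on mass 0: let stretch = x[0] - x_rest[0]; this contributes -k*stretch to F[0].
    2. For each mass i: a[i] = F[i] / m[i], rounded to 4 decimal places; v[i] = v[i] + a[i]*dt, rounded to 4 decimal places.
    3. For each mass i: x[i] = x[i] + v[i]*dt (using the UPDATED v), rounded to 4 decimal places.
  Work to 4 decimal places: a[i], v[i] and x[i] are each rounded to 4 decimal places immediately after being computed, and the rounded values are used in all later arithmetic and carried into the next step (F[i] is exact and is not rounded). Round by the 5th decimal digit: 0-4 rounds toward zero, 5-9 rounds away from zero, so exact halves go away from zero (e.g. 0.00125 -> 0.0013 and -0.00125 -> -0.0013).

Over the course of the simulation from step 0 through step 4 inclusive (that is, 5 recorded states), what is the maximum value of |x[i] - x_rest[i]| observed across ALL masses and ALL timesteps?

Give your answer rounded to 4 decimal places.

Step 0: x=[3.0000 11.0000] v=[0.0000 2.0000]
Step 1: x=[4.2500 11.2500] v=[2.5000 0.5000]
Step 2: x=[6.1875 11.0000] v=[3.8750 -0.5000]
Step 3: x=[7.7813 10.7969] v=[3.1875 -0.4063]
Step 4: x=[8.1837 11.0899] v=[0.8047 0.5859]
Max displacement = 3.1837

Answer: 3.1837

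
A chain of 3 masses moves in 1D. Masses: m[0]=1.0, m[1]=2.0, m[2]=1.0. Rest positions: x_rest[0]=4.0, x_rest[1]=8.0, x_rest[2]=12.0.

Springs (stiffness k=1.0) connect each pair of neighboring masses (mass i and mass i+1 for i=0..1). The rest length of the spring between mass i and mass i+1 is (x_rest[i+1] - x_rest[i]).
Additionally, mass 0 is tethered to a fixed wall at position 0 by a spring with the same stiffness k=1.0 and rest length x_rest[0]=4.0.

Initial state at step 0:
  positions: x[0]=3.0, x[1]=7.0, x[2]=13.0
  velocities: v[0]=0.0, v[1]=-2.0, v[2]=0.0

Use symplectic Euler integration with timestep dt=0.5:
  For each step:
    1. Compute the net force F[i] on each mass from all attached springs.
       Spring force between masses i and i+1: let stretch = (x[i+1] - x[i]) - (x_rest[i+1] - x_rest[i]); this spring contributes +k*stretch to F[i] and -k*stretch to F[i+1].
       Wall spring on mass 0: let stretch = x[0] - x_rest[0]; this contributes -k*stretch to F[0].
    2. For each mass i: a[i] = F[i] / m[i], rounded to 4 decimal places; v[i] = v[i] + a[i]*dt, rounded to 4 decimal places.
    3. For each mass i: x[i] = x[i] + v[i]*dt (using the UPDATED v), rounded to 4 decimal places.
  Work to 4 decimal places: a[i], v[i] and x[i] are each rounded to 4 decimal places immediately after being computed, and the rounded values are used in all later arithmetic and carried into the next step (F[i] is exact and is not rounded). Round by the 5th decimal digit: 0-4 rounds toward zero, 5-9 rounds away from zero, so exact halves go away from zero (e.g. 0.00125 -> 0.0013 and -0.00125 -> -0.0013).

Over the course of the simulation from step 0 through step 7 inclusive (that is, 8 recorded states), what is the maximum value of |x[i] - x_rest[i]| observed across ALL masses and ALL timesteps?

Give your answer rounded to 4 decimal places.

Step 0: x=[3.0000 7.0000 13.0000] v=[0.0000 -2.0000 0.0000]
Step 1: x=[3.2500 6.2500 12.5000] v=[0.5000 -1.5000 -1.0000]
Step 2: x=[3.4375 5.9063 11.4375] v=[0.3750 -0.6875 -2.1250]
Step 3: x=[3.3828 5.9454 9.9922] v=[-0.1094 0.0781 -2.8906]
Step 4: x=[3.1231 6.1700 8.5352] v=[-0.5195 0.4492 -2.9140]
Step 5: x=[2.8443 6.3094 7.4869] v=[-0.5576 0.2788 -2.0966]
Step 6: x=[2.7207 6.1629 7.1442] v=[-0.2472 -0.2931 -0.6854]
Step 7: x=[2.7775 5.7087 7.5562] v=[0.1136 -0.9084 0.8240]
Max displacement = 4.8558

Answer: 4.8558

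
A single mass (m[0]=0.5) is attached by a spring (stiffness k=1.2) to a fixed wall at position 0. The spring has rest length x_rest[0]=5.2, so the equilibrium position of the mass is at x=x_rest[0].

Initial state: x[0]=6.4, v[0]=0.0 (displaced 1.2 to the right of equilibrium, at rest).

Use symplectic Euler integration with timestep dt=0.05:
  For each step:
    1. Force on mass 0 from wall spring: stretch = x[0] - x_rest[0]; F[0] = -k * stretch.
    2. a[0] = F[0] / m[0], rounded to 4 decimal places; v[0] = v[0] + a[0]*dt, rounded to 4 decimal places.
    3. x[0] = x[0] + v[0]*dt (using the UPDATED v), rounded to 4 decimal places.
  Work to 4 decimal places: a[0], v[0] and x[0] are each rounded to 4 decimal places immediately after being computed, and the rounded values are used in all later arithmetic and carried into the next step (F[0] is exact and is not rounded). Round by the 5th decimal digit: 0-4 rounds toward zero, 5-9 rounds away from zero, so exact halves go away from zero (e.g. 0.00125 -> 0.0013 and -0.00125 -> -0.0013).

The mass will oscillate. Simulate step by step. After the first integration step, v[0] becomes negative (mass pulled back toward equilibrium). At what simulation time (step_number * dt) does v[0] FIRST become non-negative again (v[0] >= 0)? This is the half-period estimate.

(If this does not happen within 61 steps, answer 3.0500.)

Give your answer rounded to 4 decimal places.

Answer: 2.0500

Derivation:
Step 0: x=[6.4000] v=[0.0000]
Step 1: x=[6.3928] v=[-0.1440]
Step 2: x=[6.3784] v=[-0.2871]
Step 3: x=[6.3570] v=[-0.4285]
Step 4: x=[6.3286] v=[-0.5673]
Step 5: x=[6.2935] v=[-0.7027]
Step 6: x=[6.2518] v=[-0.8339]
Step 7: x=[6.2038] v=[-0.9601]
Step 8: x=[6.1498] v=[-1.0806]
Step 9: x=[6.0901] v=[-1.1946]
Step 10: x=[6.0250] v=[-1.3014]
Step 11: x=[5.9550] v=[-1.4004]
Step 12: x=[5.8805] v=[-1.4910]
Step 13: x=[5.8019] v=[-1.5727]
Step 14: x=[5.7197] v=[-1.6449]
Step 15: x=[5.6343] v=[-1.7073]
Step 16: x=[5.5463] v=[-1.7594]
Step 17: x=[5.4563] v=[-1.8010]
Step 18: x=[5.3647] v=[-1.8318]
Step 19: x=[5.2721] v=[-1.8516]
Step 20: x=[5.1791] v=[-1.8603]
Step 21: x=[5.0862] v=[-1.8578]
Step 22: x=[4.9940] v=[-1.8441]
Step 23: x=[4.9030] v=[-1.8194]
Step 24: x=[4.8138] v=[-1.7838]
Step 25: x=[4.7269] v=[-1.7375]
Step 26: x=[4.6429] v=[-1.6807]
Step 27: x=[4.5622] v=[-1.6139]
Step 28: x=[4.4853] v=[-1.5374]
Step 29: x=[4.4127] v=[-1.4516]
Step 30: x=[4.3448] v=[-1.3571]
Step 31: x=[4.2821] v=[-1.2545]
Step 32: x=[4.2249] v=[-1.1444]
Step 33: x=[4.1735] v=[-1.0274]
Step 34: x=[4.1283] v=[-0.9042]
Step 35: x=[4.0895] v=[-0.7756]
Step 36: x=[4.0574] v=[-0.6423]
Step 37: x=[4.0321] v=[-0.5052]
Step 38: x=[4.0138] v=[-0.3651]
Step 39: x=[4.0027] v=[-0.2228]
Step 40: x=[3.9987] v=[-0.0791]
Step 41: x=[4.0020] v=[0.0651]
First v>=0 after going negative at step 41, time=2.0500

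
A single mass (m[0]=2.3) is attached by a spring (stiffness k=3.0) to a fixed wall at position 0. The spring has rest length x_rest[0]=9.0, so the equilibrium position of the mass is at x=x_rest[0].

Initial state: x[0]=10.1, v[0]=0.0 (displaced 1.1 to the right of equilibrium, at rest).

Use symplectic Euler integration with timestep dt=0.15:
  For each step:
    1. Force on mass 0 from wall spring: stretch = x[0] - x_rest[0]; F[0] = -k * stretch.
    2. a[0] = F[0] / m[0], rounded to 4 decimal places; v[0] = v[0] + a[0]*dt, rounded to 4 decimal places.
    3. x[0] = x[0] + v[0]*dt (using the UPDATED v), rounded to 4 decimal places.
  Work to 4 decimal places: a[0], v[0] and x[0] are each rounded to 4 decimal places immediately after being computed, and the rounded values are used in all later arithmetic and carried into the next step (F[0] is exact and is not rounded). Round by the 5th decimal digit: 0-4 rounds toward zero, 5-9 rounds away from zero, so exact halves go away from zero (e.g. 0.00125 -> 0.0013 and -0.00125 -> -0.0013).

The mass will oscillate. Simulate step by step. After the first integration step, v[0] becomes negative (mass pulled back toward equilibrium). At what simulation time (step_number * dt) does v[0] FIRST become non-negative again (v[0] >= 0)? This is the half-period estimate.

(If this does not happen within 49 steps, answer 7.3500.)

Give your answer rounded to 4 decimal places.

Answer: 2.8500

Derivation:
Step 0: x=[10.1000] v=[0.0000]
Step 1: x=[10.0677] v=[-0.2152]
Step 2: x=[10.0041] v=[-0.4241]
Step 3: x=[9.9110] v=[-0.6206]
Step 4: x=[9.7912] v=[-0.7988]
Step 5: x=[9.6482] v=[-0.9536]
Step 6: x=[9.4861] v=[-1.0804]
Step 7: x=[9.3098] v=[-1.1755]
Step 8: x=[9.1244] v=[-1.2361]
Step 9: x=[8.9353] v=[-1.2604]
Step 10: x=[8.7481] v=[-1.2477]
Step 11: x=[8.5683] v=[-1.1984]
Step 12: x=[8.4012] v=[-1.1139]
Step 13: x=[8.2517] v=[-0.9968]
Step 14: x=[8.1241] v=[-0.8504]
Step 15: x=[8.0223] v=[-0.6790]
Step 16: x=[7.9491] v=[-0.4877]
Step 17: x=[7.9068] v=[-0.2821]
Step 18: x=[7.8966] v=[-0.0682]
Step 19: x=[7.9188] v=[0.1477]
First v>=0 after going negative at step 19, time=2.8500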